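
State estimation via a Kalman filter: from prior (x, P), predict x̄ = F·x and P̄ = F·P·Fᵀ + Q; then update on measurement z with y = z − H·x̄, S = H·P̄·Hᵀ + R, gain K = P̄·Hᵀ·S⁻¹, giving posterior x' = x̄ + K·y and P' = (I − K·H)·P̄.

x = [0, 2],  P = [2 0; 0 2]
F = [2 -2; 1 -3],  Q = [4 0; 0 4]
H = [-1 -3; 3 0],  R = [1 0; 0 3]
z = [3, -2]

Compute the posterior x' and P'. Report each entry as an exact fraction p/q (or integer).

x̄ = F·x = [-4, -6]
P̄ = F·P·Fᵀ + Q = [20 16; 16 24]
y = z − H·x̄ = [-19, 10]
S = H·P̄·Hᵀ + R = [333 -204; -204 183]
K = P̄·Hᵀ·S⁻¹ = [-68/6441 2036/6441; -2104/6441 -656/6441]
x' = x̄ + K·y = [-4112/6441, -5230/6441]
P' = (I − K·H)·P̄ = [2036/6441 -656/6441; -656/6441 920/6441]

x' = [-4112/6441, -5230/6441]
P' = [2036/6441 -656/6441; -656/6441 920/6441]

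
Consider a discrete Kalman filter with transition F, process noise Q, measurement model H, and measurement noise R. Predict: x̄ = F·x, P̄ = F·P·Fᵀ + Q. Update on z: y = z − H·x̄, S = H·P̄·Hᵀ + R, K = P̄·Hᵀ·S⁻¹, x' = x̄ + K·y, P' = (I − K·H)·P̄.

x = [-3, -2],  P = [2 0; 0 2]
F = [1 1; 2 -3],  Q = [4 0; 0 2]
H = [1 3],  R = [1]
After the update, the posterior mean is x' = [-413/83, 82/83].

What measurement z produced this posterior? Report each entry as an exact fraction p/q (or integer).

z = [-2]

x̄ = F·x = [-5, 0]
P̄ = F·P·Fᵀ + Q = [8 -2; -2 28]
S = H·P̄·Hᵀ + R = [249]
K = P̄·Hᵀ·S⁻¹ = [2/249; 82/249]
x' − x̄ = [2/83, 82/83] = K·y
y = (KᵀK)⁻¹·Kᵀ·(x' − x̄) = [3]
z = y + H·x̄ = [3] + [-5] = [-2]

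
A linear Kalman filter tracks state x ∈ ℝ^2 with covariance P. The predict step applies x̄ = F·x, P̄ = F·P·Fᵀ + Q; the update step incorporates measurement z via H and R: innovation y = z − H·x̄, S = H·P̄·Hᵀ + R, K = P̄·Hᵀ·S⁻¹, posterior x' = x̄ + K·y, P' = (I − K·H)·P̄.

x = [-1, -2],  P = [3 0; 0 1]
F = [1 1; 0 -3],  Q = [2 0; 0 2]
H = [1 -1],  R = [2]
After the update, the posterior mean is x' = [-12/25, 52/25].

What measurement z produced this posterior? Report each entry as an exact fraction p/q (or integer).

x̄ = F·x = [-3, 6]
P̄ = F·P·Fᵀ + Q = [6 -3; -3 11]
S = H·P̄·Hᵀ + R = [25]
K = P̄·Hᵀ·S⁻¹ = [9/25; -14/25]
x' − x̄ = [63/25, -98/25] = K·y
y = (KᵀK)⁻¹·Kᵀ·(x' − x̄) = [7]
z = y + H·x̄ = [7] + [-9] = [-2]

z = [-2]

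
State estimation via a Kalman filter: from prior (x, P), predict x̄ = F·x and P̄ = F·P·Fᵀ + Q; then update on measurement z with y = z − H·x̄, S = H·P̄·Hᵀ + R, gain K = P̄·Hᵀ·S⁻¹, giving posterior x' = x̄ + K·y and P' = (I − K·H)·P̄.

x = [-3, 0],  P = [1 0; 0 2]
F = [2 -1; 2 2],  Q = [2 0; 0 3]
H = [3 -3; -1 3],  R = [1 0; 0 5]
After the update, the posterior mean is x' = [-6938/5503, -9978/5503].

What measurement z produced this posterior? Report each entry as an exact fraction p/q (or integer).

z = [2, -2]

x̄ = F·x = [-6, -6]
P̄ = F·P·Fᵀ + Q = [8 0; 0 15]
S = H·P̄·Hᵀ + R = [208 -159; -159 148]
K = P̄·Hᵀ·S⁻¹ = [2280/5503 2152/5503; 495/5503 2205/5503]
x' − x̄ = [26080/5503, 23040/5503] = K·y
y = (KᵀK)⁻¹·Kᵀ·(x' − x̄) = [2, 10]
z = y + H·x̄ = [2, 10] + [0, -12] = [2, -2]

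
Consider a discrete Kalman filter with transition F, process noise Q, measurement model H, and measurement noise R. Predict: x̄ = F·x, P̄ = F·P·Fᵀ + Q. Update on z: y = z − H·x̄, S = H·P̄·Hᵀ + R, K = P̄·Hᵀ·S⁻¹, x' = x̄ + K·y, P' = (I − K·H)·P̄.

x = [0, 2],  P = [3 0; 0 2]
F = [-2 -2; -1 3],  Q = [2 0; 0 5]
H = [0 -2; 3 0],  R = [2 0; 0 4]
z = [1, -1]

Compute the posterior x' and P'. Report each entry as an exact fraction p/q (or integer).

x' = [-1909/5029, -1957/5029]
P' = [2188/5029 -12/5029; -12/5029 2464/5029]

x̄ = F·x = [-4, 6]
P̄ = F·P·Fᵀ + Q = [22 -6; -6 26]
y = z − H·x̄ = [13, 11]
S = H·P̄·Hᵀ + R = [106 36; 36 202]
K = P̄·Hᵀ·S⁻¹ = [12/5029 1641/5029; -2464/5029 -9/5029]
x' = x̄ + K·y = [-1909/5029, -1957/5029]
P' = (I − K·H)·P̄ = [2188/5029 -12/5029; -12/5029 2464/5029]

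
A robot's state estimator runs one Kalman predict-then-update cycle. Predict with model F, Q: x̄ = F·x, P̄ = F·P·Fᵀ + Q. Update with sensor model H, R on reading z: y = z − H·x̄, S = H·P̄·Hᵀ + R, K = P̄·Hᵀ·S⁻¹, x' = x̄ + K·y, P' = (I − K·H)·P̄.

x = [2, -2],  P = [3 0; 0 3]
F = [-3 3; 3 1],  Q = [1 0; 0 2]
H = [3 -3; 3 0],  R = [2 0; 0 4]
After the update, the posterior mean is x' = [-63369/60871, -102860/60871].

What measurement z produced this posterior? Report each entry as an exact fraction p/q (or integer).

z = [2, -3]

x̄ = F·x = [-12, 4]
P̄ = F·P·Fᵀ + Q = [55 -18; -18 32]
S = H·P̄·Hᵀ + R = [1109 657; 657 499]
K = P̄·Hᵀ·S⁻¹ = [438/60871 19551/60871; -19686/60871 19332/60871]
x' − x̄ = [667083/60871, -346344/60871] = K·y
y = (KᵀK)⁻¹·Kᵀ·(x' − x̄) = [50, 33]
z = y + H·x̄ = [50, 33] + [-48, -36] = [2, -3]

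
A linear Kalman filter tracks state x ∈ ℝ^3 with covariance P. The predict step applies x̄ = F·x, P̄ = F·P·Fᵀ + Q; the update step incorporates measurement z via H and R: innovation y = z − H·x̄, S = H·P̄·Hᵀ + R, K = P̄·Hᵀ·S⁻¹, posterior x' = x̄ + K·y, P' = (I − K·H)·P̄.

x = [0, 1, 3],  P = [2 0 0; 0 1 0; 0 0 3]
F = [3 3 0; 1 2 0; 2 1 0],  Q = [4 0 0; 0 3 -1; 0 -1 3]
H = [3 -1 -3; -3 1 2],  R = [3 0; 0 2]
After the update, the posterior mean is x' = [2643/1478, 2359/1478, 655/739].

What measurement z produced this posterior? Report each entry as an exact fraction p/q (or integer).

z = [1, -2]

x̄ = F·x = [3, 2, 1]
P̄ = F·P·Fᵀ + Q = [31 12 15; 12 9 5; 15 5 12]
S = H·P̄·Hᵀ + R = [87 -88; -88 106]
K = P̄·Hᵀ·S⁻¹ = [-336/739 -1269/1478; -112/739 -423/1478; -492/739 -520/739]
x' − x̄ = [-1791/1478, -597/1478, -84/739] = K·y
y = (KᵀK)⁻¹·Kᵀ·(x' − x̄) = [-3, 3]
z = y + H·x̄ = [-3, 3] + [4, -5] = [1, -2]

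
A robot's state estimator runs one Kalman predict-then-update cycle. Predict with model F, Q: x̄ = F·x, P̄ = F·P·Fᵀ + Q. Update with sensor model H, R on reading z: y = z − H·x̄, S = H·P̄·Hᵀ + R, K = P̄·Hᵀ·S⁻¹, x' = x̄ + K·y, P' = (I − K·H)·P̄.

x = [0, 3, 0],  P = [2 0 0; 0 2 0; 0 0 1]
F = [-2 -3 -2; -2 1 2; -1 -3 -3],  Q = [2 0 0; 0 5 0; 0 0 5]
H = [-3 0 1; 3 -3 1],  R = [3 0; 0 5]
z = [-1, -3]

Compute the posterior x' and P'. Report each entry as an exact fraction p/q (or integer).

x' = [-421/28123, 21392/28123, -23635/28123]
P' = [31606/28123 50877/28123 66678/28123; 50877/28123 203805/56246 123969/28123; 66678/28123 123969/28123 196608/28123]

x̄ = F·x = [-9, 3, -9]
P̄ = F·P·Fᵀ + Q = [32 -2 28; -2 19 -8; 28 -8 34]
y = z − H·x̄ = [-19, 42]
S = H·P̄·Hᵀ + R = [157 -248; -248 750]
K = P̄·Hᵀ·S⁻¹ = [-9380/28123 1773/28123; -9554/28123 -11643/56246; -1142/28123 4947/28123]
x' = x̄ + K·y = [-421/28123, 21392/28123, -23635/28123]
P' = (I − K·H)·P̄ = [31606/28123 50877/28123 66678/28123; 50877/28123 203805/56246 123969/28123; 66678/28123 123969/28123 196608/28123]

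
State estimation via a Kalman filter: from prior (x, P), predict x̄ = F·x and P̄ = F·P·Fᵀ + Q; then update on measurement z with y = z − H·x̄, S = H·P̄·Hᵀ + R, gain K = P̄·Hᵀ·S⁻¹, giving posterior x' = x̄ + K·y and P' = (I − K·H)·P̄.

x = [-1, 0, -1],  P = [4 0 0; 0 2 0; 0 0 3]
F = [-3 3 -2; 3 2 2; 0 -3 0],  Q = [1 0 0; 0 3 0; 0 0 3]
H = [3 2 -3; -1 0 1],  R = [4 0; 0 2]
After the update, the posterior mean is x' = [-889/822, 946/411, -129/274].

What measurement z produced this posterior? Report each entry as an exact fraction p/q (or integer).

x̄ = F·x = [5, -5, 0]
P̄ = F·P·Fᵀ + Q = [67 -36 -18; -36 59 -12; -18 -12 21]
S = H·P̄·Hᵀ + R = [1068 -324; -324 126]
K = P̄·Hᵀ·S⁻¹ = [-83/548 -1312/1233; 377/822 563/411; -95/548 -56/411]
x' − x̄ = [-4999/822, 3001/411, -129/274] = K·y
y = (KᵀK)⁻¹·Kᵀ·(x' − x̄) = [-2, 6]
z = y + H·x̄ = [-2, 6] + [5, -5] = [3, 1]

z = [3, 1]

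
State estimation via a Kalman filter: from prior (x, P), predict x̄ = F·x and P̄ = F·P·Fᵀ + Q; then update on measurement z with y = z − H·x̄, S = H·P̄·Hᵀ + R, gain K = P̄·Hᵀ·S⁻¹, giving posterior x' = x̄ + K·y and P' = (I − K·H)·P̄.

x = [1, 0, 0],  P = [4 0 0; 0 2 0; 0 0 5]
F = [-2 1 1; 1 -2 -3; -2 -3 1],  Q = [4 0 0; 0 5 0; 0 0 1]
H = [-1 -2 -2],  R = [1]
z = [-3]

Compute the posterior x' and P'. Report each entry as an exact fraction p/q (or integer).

x̄ = F·x = [-2, 1, -2]
P̄ = F·P·Fᵀ + Q = [27 -27 15; -27 62 -11; 15 -11 40]
y = z − H·x̄ = [-7]
S = H·P̄·Hᵀ + R = [300]
K = P̄·Hᵀ·S⁻¹ = [-1/100; -1/4; -73/300]
x' = x̄ + K·y = [-193/100, 11/4, -89/300]
P' = (I − K·H)·P̄ = [2697/100 -111/4 1427/100; -111/4 173/4 -117/4; 1427/100 -117/4 6671/300]

x' = [-193/100, 11/4, -89/300]
P' = [2697/100 -111/4 1427/100; -111/4 173/4 -117/4; 1427/100 -117/4 6671/300]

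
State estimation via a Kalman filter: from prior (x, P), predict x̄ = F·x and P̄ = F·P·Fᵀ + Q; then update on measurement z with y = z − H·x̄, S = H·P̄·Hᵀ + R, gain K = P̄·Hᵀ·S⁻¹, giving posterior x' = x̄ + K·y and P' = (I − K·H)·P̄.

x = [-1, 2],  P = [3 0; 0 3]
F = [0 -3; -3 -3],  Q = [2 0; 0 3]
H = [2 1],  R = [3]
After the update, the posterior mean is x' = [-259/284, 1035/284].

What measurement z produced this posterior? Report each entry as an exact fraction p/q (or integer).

x̄ = F·x = [-6, -3]
P̄ = F·P·Fᵀ + Q = [29 27; 27 57]
S = H·P̄·Hᵀ + R = [284]
K = P̄·Hᵀ·S⁻¹ = [85/284; 111/284]
x' − x̄ = [1445/284, 1887/284] = K·y
y = (KᵀK)⁻¹·Kᵀ·(x' − x̄) = [17]
z = y + H·x̄ = [17] + [-15] = [2]

z = [2]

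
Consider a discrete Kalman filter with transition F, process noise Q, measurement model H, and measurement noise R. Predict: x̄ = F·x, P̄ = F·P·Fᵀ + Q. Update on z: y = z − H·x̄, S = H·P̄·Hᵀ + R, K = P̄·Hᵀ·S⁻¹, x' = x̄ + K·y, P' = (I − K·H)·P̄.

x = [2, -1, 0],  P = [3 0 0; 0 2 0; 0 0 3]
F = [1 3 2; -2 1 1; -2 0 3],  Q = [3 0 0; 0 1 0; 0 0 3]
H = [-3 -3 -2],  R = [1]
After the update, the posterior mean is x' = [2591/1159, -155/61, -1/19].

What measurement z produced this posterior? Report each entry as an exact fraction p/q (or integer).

x̄ = F·x = [-1, -5, -4]
P̄ = F·P·Fᵀ + Q = [36 6 12; 6 18 21; 12 21 42]
S = H·P̄·Hᵀ + R = [1159]
K = P̄·Hᵀ·S⁻¹ = [-150/1159; -6/61; -3/19]
x' − x̄ = [3750/1159, 150/61, 75/19] = K·y
y = (KᵀK)⁻¹·Kᵀ·(x' − x̄) = [-25]
z = y + H·x̄ = [-25] + [26] = [1]

z = [1]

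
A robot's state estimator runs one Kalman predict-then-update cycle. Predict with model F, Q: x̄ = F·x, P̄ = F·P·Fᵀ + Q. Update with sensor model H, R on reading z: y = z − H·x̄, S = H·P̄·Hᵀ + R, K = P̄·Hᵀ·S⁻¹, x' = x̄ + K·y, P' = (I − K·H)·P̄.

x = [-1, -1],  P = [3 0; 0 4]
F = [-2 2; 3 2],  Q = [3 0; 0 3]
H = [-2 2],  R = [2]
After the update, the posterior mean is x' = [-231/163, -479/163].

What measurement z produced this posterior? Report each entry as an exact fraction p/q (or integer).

x̄ = F·x = [0, -5]
P̄ = F·P·Fᵀ + Q = [31 -2; -2 46]
S = H·P̄·Hᵀ + R = [326]
K = P̄·Hᵀ·S⁻¹ = [-33/163; 48/163]
x' − x̄ = [-231/163, 336/163] = K·y
y = (KᵀK)⁻¹·Kᵀ·(x' − x̄) = [7]
z = y + H·x̄ = [7] + [-10] = [-3]

z = [-3]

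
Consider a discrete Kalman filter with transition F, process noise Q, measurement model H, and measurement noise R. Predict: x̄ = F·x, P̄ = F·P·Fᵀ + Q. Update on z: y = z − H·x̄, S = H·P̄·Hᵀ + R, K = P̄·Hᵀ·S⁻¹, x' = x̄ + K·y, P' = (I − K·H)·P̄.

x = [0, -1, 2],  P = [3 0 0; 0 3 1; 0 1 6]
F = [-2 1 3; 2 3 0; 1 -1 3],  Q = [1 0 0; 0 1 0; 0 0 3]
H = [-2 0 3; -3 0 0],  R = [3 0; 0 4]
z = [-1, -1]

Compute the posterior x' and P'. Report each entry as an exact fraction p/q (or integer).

x̄ = F·x = [5, -3, 7]
P̄ = F·P·Fᵀ + Q = [76 6 45; 6 40 6; 45 6 57]
y = z − H·x̄ = [-12, 14]
S = H·P̄·Hᵀ + R = [280 51; 51 688]
K = P̄·Hᵀ·S⁻¹ = [-68/190039 -62973/190039; 5046/190039 -5346/190039; 62613/190039 -41931/190039]
x' = x̄ + K·y = [69389/190039, -705513/190039, -8117/190039]
P' = (I − K·H)·P̄ = [83964/190039 7128/190039 55908/190039; 7128/190039 7475056/190039 9798/190039; 55908/190039 9798/190039 99885/190039]

x' = [69389/190039, -705513/190039, -8117/190039]
P' = [83964/190039 7128/190039 55908/190039; 7128/190039 7475056/190039 9798/190039; 55908/190039 9798/190039 99885/190039]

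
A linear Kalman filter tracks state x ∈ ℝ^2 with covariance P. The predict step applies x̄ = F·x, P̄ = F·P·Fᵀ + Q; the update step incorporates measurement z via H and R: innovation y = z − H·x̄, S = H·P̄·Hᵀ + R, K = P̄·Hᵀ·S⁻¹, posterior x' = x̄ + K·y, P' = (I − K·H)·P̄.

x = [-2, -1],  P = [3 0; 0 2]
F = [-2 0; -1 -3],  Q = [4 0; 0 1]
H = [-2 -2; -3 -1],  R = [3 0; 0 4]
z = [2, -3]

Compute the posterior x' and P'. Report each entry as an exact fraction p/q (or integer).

x̄ = F·x = [4, 5]
P̄ = F·P·Fᵀ + Q = [16 6; 6 22]
y = z − H·x̄ = [20, 14]
S = H·P̄·Hᵀ + R = [203 188; 188 206]
K = P̄·Hᵀ·S⁻¹ = [544/3237 -1345/3237; -2008/3237 1204/3237]
x' = x̄ + K·y = [1666/1079, -2373/1079]
P' = (I − K·H)·P̄ = [3098/3237 -3914/3237; -3914/3237 6926/3237]

x' = [1666/1079, -2373/1079]
P' = [3098/3237 -3914/3237; -3914/3237 6926/3237]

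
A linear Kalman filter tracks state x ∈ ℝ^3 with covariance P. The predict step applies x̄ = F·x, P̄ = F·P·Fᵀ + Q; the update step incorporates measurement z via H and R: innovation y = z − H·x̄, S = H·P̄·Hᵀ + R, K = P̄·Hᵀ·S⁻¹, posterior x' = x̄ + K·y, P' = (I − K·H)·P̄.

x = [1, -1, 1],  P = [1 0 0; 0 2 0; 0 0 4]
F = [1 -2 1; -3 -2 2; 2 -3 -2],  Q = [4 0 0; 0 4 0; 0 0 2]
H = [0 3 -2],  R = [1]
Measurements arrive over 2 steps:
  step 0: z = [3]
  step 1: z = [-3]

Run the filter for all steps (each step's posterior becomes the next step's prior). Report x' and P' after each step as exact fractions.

step 0: x̄ = F·x = [4, 1, 3]
step 0: P̄ = F·P·Fᵀ + Q = [17 13 6; 13 37 -10; 6 -10 40]
step 0: y = z − H·x̄ = [6]
step 0: S = H·P̄·Hᵀ + R = [614]
step 0: K = P̄·Hᵀ·S⁻¹ = [27/614; 131/614; -55/307]
step 0: x' = x̄ + K·y = [1309/307, 700/307, 591/307]
step 0: P' = (I − K·H)·P̄ = [9709/614 4445/614 3327/307; 4445/614 5557/614 4135/307; 3327/307 4135/307 6230/307]
step 1: x̄ = F·x = [500/307, -4145/307, -664/307]
step 1: P̄ = F·P·Fᵀ + Q = [9301/614 -20473/614 4995/614; -20473/614 69237/614 -2527/614; 4995/614 -2527/614 132585/614]
step 1: y = z − H·x̄ = [10186/307]
step 1: S = H·P̄·Hᵀ + R = [1184411/614]
step 1: K = P̄·Hᵀ·S⁻¹ = [-71409/1184411; 212765/1184411; -272751/1184411]
step 1: x' = x̄ + K·y = [-440282/1184411, -8932115/1184411, -11611370/1184411]
step 1: P' = (I − K·H)·P̄ = [9636745/1184411 -14747737/1184411 -22085901/1184411; -14747737/1184411 59830813/1184411 89639837/1184411; -22085901/1184411 89639837/1184411 134596131/1184411]

step 0: x' = [1309/307, 700/307, 591/307], P' = [9709/614 4445/614 3327/307; 4445/614 5557/614 4135/307; 3327/307 4135/307 6230/307]
step 1: x' = [-440282/1184411, -8932115/1184411, -11611370/1184411], P' = [9636745/1184411 -14747737/1184411 -22085901/1184411; -14747737/1184411 59830813/1184411 89639837/1184411; -22085901/1184411 89639837/1184411 134596131/1184411]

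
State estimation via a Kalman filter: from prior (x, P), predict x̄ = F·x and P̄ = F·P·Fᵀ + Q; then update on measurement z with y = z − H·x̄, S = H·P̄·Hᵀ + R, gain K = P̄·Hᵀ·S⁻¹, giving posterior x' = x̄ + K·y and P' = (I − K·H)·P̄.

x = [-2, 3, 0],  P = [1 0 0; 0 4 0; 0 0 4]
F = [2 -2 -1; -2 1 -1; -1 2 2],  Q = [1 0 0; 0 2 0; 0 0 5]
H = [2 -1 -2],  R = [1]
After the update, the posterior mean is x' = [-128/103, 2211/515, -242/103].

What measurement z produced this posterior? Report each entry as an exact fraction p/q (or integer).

x̄ = F·x = [-10, 7, 8]
P̄ = F·P·Fᵀ + Q = [25 -8 -26; -8 14 2; -26 2 38]
S = H·P̄·Hᵀ + R = [515]
K = P̄·Hᵀ·S⁻¹ = [22/103; -34/515; -26/103]
x' − x̄ = [902/103, -1394/515, -1066/103] = K·y
y = (KᵀK)⁻¹·Kᵀ·(x' − x̄) = [41]
z = y + H·x̄ = [41] + [-43] = [-2]

z = [-2]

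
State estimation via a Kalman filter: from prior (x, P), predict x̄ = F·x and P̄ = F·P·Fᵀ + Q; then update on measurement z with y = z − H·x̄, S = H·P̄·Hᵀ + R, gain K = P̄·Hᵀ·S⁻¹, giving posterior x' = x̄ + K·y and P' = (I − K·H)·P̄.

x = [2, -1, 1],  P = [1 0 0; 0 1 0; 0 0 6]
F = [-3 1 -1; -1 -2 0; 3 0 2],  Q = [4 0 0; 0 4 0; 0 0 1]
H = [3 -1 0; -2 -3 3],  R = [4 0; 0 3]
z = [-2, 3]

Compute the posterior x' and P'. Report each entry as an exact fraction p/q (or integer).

x' = [-29805/34478, -6507/34478, 16961/68956]
P' = [9300/17239 11088/17239 32925/34478; 11088/17239 48632/17239 107655/34478; 32925/34478 107655/34478 271021/68956]

x̄ = F·x = [-8, 0, 8]
P̄ = F·P·Fᵀ + Q = [20 1 -21; 1 9 -3; -21 -3 34]
y = z − H·x̄ = [22, -37]
S = H·P̄·Hᵀ + R = [187 -280; -280 788]
K = P̄·Hᵀ·S⁻¹ = [4203/17239 -1651/34478; -3842/17239 -4393/34478; -1110/17239 11811/68956]
x' = x̄ + K·y = [-29805/34478, -6507/34478, 16961/68956]
P' = (I − K·H)·P̄ = [9300/17239 11088/17239 32925/34478; 11088/17239 48632/17239 107655/34478; 32925/34478 107655/34478 271021/68956]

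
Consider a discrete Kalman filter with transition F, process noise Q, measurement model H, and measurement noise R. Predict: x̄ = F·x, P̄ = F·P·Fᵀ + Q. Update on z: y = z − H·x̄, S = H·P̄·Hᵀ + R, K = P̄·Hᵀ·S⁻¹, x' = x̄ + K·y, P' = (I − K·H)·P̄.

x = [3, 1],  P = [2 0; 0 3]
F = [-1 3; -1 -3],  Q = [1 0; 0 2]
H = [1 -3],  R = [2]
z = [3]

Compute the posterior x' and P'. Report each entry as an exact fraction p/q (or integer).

x̄ = F·x = [0, -6]
P̄ = F·P·Fᵀ + Q = [30 -25; -25 31]
y = z − H·x̄ = [-15]
S = H·P̄·Hᵀ + R = [461]
K = P̄·Hᵀ·S⁻¹ = [105/461; -118/461]
x' = x̄ + K·y = [-1575/461, -996/461]
P' = (I − K·H)·P̄ = [2805/461 865/461; 865/461 367/461]

x' = [-1575/461, -996/461]
P' = [2805/461 865/461; 865/461 367/461]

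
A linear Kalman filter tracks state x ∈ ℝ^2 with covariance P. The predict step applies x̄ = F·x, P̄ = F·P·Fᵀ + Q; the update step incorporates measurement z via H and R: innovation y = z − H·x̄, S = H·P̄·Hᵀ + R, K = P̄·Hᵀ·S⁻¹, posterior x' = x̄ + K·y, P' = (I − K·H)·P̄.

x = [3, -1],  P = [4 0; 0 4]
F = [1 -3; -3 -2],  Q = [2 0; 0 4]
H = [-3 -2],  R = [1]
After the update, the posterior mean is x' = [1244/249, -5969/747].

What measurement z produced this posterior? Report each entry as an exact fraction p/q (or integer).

x̄ = F·x = [6, -7]
P̄ = F·P·Fᵀ + Q = [42 12; 12 56]
S = H·P̄·Hᵀ + R = [747]
K = P̄·Hᵀ·S⁻¹ = [-50/249; -148/747]
x' − x̄ = [-250/249, -740/747] = K·y
y = (KᵀK)⁻¹·Kᵀ·(x' − x̄) = [5]
z = y + H·x̄ = [5] + [-4] = [1]

z = [1]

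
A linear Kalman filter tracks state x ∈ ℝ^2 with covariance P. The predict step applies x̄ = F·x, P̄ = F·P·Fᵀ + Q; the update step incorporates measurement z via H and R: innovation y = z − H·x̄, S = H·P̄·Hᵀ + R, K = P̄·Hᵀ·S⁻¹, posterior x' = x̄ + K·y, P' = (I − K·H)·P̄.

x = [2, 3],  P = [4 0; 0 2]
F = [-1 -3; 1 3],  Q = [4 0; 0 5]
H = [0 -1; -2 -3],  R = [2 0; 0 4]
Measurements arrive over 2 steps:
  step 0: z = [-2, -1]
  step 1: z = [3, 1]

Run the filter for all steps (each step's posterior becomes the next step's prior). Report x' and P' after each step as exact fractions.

step 0: x̄ = F·x = [-11, 11]
step 0: P̄ = F·P·Fᵀ + Q = [26 -22; -22 27]
step 0: y = z − H·x̄ = [9, 10]
step 0: S = H·P̄·Hᵀ + R = [29 37; 37 87]
step 0: K = P̄·Hᵀ·S⁻¹ = [698/577 -204/577; -490/577 -37/577]
step 0: x' = x̄ + K·y = [-2105/577, 1567/577]
step 0: P' = (I − K·H)·P̄ = [2502/577 -1396/577; -1396/577 980/577]
step 1: x̄ = F·x = [-2596/577, 2596/577]
step 1: P̄ = F·P·Fᵀ + Q = [5254/577 -2946/577; -2946/577 5831/577]
step 1: y = z − H·x̄ = [4327/577, 3173/577]
step 1: S = H·P̄·Hᵀ + R = [6985/577 11601/577; 11601/577 40451/577]
step 1: K = P̄·Hᵀ·S⁻¹ = [120054/128221 -39724/128221; -87770/128221 -11601/128221]
step 1: x' = x̄ + K·y = [104970/128221, -145111/128221]
step 1: P' = (I − K·H)·P̄ = [439610/128221 -240108/128221; -240108/128221 175540/128221]

step 0: x' = [-2105/577, 1567/577], P' = [2502/577 -1396/577; -1396/577 980/577]
step 1: x' = [104970/128221, -145111/128221], P' = [439610/128221 -240108/128221; -240108/128221 175540/128221]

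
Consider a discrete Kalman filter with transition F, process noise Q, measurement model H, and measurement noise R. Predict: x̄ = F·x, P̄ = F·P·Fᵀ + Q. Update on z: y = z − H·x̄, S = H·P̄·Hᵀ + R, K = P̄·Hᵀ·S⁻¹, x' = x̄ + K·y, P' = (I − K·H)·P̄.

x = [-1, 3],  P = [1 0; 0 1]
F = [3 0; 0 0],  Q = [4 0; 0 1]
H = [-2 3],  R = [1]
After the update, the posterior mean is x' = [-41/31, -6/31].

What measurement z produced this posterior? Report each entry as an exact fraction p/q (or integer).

z = [2]

x̄ = F·x = [-3, 0]
P̄ = F·P·Fᵀ + Q = [13 0; 0 1]
S = H·P̄·Hᵀ + R = [62]
K = P̄·Hᵀ·S⁻¹ = [-13/31; 3/62]
x' − x̄ = [52/31, -6/31] = K·y
y = (KᵀK)⁻¹·Kᵀ·(x' − x̄) = [-4]
z = y + H·x̄ = [-4] + [6] = [2]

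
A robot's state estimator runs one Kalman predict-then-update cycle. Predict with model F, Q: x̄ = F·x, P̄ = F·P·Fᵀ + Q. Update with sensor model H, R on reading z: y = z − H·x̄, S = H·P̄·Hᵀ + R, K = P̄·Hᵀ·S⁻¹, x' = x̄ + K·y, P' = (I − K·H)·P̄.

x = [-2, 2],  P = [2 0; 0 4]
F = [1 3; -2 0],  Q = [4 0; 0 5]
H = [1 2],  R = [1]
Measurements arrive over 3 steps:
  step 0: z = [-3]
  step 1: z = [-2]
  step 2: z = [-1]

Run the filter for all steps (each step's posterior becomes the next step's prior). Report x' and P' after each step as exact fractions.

step 0: x̄ = F·x = [4, 4]
step 0: P̄ = F·P·Fᵀ + Q = [42 -4; -4 13]
step 0: y = z − H·x̄ = [-15]
step 0: S = H·P̄·Hᵀ + R = [79]
step 0: K = P̄·Hᵀ·S⁻¹ = [34/79; 22/79]
step 0: x' = x̄ + K·y = [-194/79, -14/79]
step 0: P' = (I − K·H)·P̄ = [2162/79 -1064/79; -1064/79 543/79]
step 1: x̄ = F·x = [-236/79, 388/79]
step 1: P̄ = F·P·Fᵀ + Q = [981/79 2060/79; 2060/79 9043/79]
step 1: y = z − H·x̄ = [-698/79]
step 1: S = H·P̄·Hᵀ + R = [45472/79]
step 1: K = P̄·Hᵀ·S⁻¹ = [5101/45472; 1439/3248]
step 1: x' = x̄ + K·y = [-90455/22736, 1619/1624]
step 1: P' = (I − K·H)·P̄ = [235289/45472 -8221/3248; -8221/3248 345/232]
step 2: x̄ = F·x = [-22457/22736, 90455/11368]
step 2: P̄ = F·P·Fᵀ + Q = [335193/45472 109993/22736; 109993/22736 292129/11368]
step 2: y = z − H·x̄ = [-362099/22736]
step 2: S = H·P̄·Hᵀ + R = [5934673/45472]
step 2: K = P̄·Hᵀ·S⁻¹ = [775165/5934673; 2557018/5934673]
step 2: x' = x̄ + K·y = [-18207311/5934673, 6498418/5934673]
step 2: P' = (I − K·H)·P̄ = [30532637/5934673 -14878736/5934673; -14878736/5934673 8717877/5934673]

step 0: x' = [-194/79, -14/79], P' = [2162/79 -1064/79; -1064/79 543/79]
step 1: x' = [-90455/22736, 1619/1624], P' = [235289/45472 -8221/3248; -8221/3248 345/232]
step 2: x' = [-18207311/5934673, 6498418/5934673], P' = [30532637/5934673 -14878736/5934673; -14878736/5934673 8717877/5934673]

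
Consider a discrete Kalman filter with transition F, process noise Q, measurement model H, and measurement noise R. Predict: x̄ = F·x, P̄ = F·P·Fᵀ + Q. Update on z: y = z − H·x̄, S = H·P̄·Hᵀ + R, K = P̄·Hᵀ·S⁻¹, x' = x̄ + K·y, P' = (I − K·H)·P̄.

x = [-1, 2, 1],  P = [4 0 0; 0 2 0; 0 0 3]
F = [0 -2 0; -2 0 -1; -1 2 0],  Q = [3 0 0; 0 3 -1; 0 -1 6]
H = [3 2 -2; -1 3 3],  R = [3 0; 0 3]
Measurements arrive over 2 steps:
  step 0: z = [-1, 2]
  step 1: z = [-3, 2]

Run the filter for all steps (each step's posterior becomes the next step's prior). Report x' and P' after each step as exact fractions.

step 0: x' = [-6925/17343, 5012/17343, 4708/17343], P' = [40441/17343 -21959/17343 34793/17343; -21959/17343 16504/17343 -20581/17343; 34793/17343 -20581/17343 34468/17343]
step 1: x' = [-22670858/48736945, -3938425/29242167, 95395468/146210835], P' = [740218971/341158615 -81927801/68231723 639067113/341158615; -81927801/68231723 189342133/204695169 -231565832/204695169; 639067113/341158615 -231565832/204695169 1920412667/1023475845]

step 0: x̄ = F·x = [-4, 1, 5]
step 0: P̄ = F·P·Fᵀ + Q = [11 0 -8; 0 22 7; -8 7 18]
step 0: y = z − H·x̄ = [19, -20]
step 0: S = H·P̄·Hᵀ + R = [302 -97; -97 548]
step 0: K = P̄·Hᵀ·S⁻¹ = [7819/52029 -1939/52029; 8293/52029 9728/52029; -5719/52029 6868/52029]
step 0: x' = x̄ + K·y = [-6925/17343, 5012/17343, 4708/17343]
step 0: P' = (I − K·H)·P̄ = [40441/17343 -21959/17343 34793/17343; -21959/17343 16504/17343 -20581/17343; 34793/17343 -20581/17343 34468/17343]
step 1: x̄ = F·x = [-10024/17343, 9142/17343, 16949/17343]
step 1: P̄ = F·P·Fᵀ + Q = [118045/17343 -128998/17343 -109934/17343; -128998/17343 387433/17343 227330/17343; -109934/17343 227330/17343 298351/17343]
step 1: y = z − H·x̄ = [-6343/17343, -53611/17343]
step 1: S = H·P̄·Hᵀ + R = [1810162/17343 -1931903/17343; -1931903/17343 11867662/17343]
step 1: K = P̄·Hᵀ·S⁻¹ = [41081559/341158615 -326633/6436955; 34821907/204695169 749134/3862173; -134959879/1023475845 2330498/19310865]
step 1: x' = x̄ + K·y = [-22670858/48736945, -3938425/29242167, 95395468/146210835]
step 1: P' = (I − K·H)·P̄ = [740218971/341158615 -81927801/68231723 639067113/341158615; -81927801/68231723 189342133/204695169 -231565832/204695169; 639067113/341158615 -231565832/204695169 1920412667/1023475845]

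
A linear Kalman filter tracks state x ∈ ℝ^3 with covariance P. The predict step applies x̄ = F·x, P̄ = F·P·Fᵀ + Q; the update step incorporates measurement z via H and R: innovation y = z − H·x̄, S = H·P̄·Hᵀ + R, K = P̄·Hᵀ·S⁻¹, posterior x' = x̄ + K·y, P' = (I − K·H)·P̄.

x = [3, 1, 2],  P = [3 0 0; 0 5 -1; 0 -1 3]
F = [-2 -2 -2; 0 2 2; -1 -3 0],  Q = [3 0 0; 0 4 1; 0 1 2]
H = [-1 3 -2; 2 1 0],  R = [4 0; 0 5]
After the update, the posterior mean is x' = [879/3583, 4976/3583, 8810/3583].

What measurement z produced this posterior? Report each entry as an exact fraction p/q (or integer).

x̄ = F·x = [-12, 6, -6]
P̄ = F·P·Fᵀ + Q = [39 -24 30; -24 28 -23; 30 -23 50]
S = H·P̄·Hᵀ + R = [1035 -188; -188 93]
K = P̄·Hᵀ·S⁻¹ = [-5751/60911 23742/60911; 10562/60911 8252/60911; -11551/60911 883/60911]
x' − x̄ = [43875/3583, -16522/3583, 30308/3583] = K·y
y = (KᵀK)⁻¹·Kᵀ·(x' − x̄) = [-43, 21]
z = y + H·x̄ = [-43, 21] + [42, -18] = [-1, 3]

z = [-1, 3]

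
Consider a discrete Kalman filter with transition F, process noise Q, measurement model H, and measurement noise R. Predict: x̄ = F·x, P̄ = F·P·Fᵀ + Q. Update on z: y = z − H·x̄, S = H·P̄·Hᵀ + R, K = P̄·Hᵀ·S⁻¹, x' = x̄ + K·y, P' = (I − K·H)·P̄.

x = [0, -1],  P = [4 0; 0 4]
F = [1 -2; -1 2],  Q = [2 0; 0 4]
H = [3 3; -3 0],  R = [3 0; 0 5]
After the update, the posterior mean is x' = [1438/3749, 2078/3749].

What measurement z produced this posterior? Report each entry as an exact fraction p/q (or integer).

z = [3, -1]

x̄ = F·x = [2, -2]
P̄ = F·P·Fᵀ + Q = [22 -20; -20 24]
S = H·P̄·Hᵀ + R = [57 -18; -18 203]
K = P̄·Hᵀ·S⁻¹ = [10/3749 -1218/3749; 1172/3749 1212/3749]
x' − x̄ = [-6060/3749, 9576/3749] = K·y
y = (KᵀK)⁻¹·Kᵀ·(x' − x̄) = [3, 5]
z = y + H·x̄ = [3, 5] + [0, -6] = [3, -1]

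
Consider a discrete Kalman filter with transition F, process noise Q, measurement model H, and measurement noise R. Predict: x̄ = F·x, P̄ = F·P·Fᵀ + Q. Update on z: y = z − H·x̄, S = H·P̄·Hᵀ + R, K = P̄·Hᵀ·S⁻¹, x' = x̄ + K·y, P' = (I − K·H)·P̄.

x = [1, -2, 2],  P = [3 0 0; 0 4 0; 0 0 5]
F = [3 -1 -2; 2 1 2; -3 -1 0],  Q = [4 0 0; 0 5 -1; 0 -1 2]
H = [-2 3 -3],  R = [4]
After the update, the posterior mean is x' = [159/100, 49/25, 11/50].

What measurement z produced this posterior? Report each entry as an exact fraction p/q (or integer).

x̄ = F·x = [1, 4, -1]
P̄ = F·P·Fᵀ + Q = [55 -6 -23; -6 41 -23; -23 -23 33]
S = H·P̄·Hᵀ + R = [1100]
K = P̄·Hᵀ·S⁻¹ = [-59/1100; 51/275; -61/550]
x' − x̄ = [59/100, -51/25, 61/50] = K·y
y = (KᵀK)⁻¹·Kᵀ·(x' − x̄) = [-11]
z = y + H·x̄ = [-11] + [13] = [2]

z = [2]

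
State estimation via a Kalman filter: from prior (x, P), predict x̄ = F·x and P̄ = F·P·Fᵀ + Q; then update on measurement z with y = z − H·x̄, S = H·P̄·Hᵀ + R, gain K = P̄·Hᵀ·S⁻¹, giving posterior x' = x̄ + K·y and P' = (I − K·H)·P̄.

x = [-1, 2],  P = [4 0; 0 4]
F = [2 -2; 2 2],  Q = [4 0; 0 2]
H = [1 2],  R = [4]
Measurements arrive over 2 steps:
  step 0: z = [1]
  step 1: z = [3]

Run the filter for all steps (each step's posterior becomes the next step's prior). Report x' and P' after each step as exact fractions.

step 0: x' = [-237/44, 139/44], P' = [315/11 -153/11; -153/11 85/11]
step 1: x' = [-835/2046, 1109/682], P' = [14846/1023 -2082/341; -2082/341 1184/341]

step 0: x̄ = F·x = [-6, 2]
step 0: P̄ = F·P·Fᵀ + Q = [36 0; 0 34]
step 0: y = z − H·x̄ = [3]
step 0: S = H·P̄·Hᵀ + R = [176]
step 0: K = P̄·Hᵀ·S⁻¹ = [9/44; 17/44]
step 0: x' = x̄ + K·y = [-237/44, 139/44]
step 0: P' = (I − K·H)·P̄ = [315/11 -153/11; -153/11 85/11]
step 1: x̄ = F·x = [-188/11, -49/11]
step 1: P̄ = F·P·Fᵀ + Q = [2868/11 920/11; 920/11 398/11]
step 1: y = z − H·x̄ = [29]
step 1: S = H·P̄·Hᵀ + R = [744]
step 1: K = P̄·Hᵀ·S⁻¹ = [107/186; 13/62]
step 1: x' = x̄ + K·y = [-835/2046, 1109/682]
step 1: P' = (I − K·H)·P̄ = [14846/1023 -2082/341; -2082/341 1184/341]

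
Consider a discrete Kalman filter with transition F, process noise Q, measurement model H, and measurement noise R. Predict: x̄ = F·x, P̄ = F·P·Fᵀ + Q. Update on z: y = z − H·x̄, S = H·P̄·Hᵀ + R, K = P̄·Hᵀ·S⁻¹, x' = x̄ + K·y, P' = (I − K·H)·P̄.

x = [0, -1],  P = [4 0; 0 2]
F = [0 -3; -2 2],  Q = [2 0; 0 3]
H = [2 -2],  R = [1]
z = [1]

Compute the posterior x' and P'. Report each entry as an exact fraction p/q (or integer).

x̄ = F·x = [3, -2]
P̄ = F·P·Fᵀ + Q = [20 -12; -12 27]
y = z − H·x̄ = [-9]
S = H·P̄·Hᵀ + R = [285]
K = P̄·Hᵀ·S⁻¹ = [64/285; -26/95]
x' = x̄ + K·y = [93/95, 44/95]
P' = (I − K·H)·P̄ = [1604/285 524/95; 524/95 537/95]

x' = [93/95, 44/95]
P' = [1604/285 524/95; 524/95 537/95]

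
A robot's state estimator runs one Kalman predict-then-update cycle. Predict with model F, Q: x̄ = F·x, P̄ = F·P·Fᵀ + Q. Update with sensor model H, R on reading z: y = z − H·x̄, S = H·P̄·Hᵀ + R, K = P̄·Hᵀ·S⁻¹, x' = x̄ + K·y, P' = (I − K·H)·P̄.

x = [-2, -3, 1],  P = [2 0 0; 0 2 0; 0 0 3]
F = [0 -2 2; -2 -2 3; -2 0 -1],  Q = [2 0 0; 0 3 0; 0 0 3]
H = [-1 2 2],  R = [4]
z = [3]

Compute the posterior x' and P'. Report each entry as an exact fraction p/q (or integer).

x' = [523/89, 485/89, -69/89]
P' = [1796/89 1738/89 -822/89; 1738/89 2046/89 -1113/89; -822/89 -1113/89 734/89]

x̄ = F·x = [8, 13, 3]
P̄ = F·P·Fᵀ + Q = [22 26 -6; 26 46 -1; -6 -1 14]
y = z − H·x̄ = [-21]
S = H·P̄·Hᵀ + R = [178]
K = P̄·Hᵀ·S⁻¹ = [9/89; 32/89; 16/89]
x' = x̄ + K·y = [523/89, 485/89, -69/89]
P' = (I − K·H)·P̄ = [1796/89 1738/89 -822/89; 1738/89 2046/89 -1113/89; -822/89 -1113/89 734/89]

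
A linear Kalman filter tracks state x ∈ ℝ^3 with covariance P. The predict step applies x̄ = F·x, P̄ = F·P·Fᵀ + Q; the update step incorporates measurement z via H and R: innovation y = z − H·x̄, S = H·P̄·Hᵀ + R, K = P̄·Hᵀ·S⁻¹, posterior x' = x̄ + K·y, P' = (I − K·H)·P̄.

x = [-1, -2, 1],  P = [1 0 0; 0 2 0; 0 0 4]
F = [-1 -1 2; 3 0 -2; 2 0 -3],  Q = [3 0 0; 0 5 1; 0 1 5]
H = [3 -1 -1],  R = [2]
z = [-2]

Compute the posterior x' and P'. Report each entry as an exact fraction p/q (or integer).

x̄ = F·x = [5, -5, -5]
P̄ = F·P·Fᵀ + Q = [22 -19 -26; -19 30 31; -26 31 45]
y = z − H·x̄ = [-27]
S = H·P̄·Hᵀ + R = [607]
K = P̄·Hᵀ·S⁻¹ = [111/607; -118/607; -154/607]
x' = x̄ + K·y = [38/607, 151/607, 1123/607]
P' = (I − K·H)·P̄ = [1033/607 1565/607 1312/607; 1565/607 4286/607 645/607; 1312/607 645/607 3599/607]

x' = [38/607, 151/607, 1123/607]
P' = [1033/607 1565/607 1312/607; 1565/607 4286/607 645/607; 1312/607 645/607 3599/607]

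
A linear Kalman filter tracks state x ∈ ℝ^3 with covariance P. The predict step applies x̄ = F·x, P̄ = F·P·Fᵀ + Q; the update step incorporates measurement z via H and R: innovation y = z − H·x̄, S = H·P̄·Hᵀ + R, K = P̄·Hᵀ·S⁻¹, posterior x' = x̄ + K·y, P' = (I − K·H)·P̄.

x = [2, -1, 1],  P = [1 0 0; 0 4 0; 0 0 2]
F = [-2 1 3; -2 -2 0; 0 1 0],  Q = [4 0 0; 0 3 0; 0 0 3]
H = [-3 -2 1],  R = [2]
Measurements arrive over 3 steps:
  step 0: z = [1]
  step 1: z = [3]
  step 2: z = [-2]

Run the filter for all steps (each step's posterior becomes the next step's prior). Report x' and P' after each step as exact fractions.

step 0: x̄ = F·x = [-2, -2, -1]
step 0: P̄ = F·P·Fᵀ + Q = [30 -4 4; -4 23 -8; 4 -8 7]
step 0: y = z − H·x̄ = [-8]
step 0: S = H·P̄·Hᵀ + R = [331]
step 0: K = P̄·Hᵀ·S⁻¹ = [-78/331; -42/331; 11/331]
step 0: x' = x̄ + K·y = [-38/331, -326/331, -419/331]
step 0: P' = (I − K·H)·P̄ = [3846/331 -4600/331 2182/331; -4600/331 5849/331 -2186/331; 2182/331 -2186/331 2196/331]
step 1: x̄ = F·x = [-1507/331, 728/331, -326/331]
step 1: P̄ = F·P·Fᵀ + Q = [21421/331 -5490/331 8491/331; -5490/331 2973/331 -2498/331; 8491/331 -2498/331 6842/331]
step 1: y = z − H·x̄ = [-1746/331]
step 1: S = H·P̄·Hᵀ + R = [105351/331]
step 1: K = P̄·Hᵀ·S⁻¹ = [-44792/105351; 8026/105351; -4545/35117]
step 1: x' = x̄ + K·y = [-81125/35117, 63124/35117, -10612/35117]
step 1: P' = (I − K·H)·P̄ = [756497/105351 -661258/105351 285797/35117; -661258/105351 751637/105351 -154816/35117; 285797/35117 -154816/35117 538669/35117]
step 2: x̄ = F·x = [193538/35117, 36002/35117, 63124/35117]
step 2: P̄ = F·P·Fᵀ + Q = [8312744/105351 -2157460/105351 680809/105351; -2157460/105351 1058525/105351 -180758/105351; 680809/105351 -180758/105351 1067690/105351]
step 2: y = z − H·x̄ = [519260/35117]
step 2: S = H·P̄·Hᵀ + R = [17025282/35117]
step 2: K = P̄·Hᵀ·S⁻¹ = [-6647501/17025282; 695762/8512641; -204407/17025282]
step 2: x' = x̄ + K·y = [-2231716/8512641, 19015106/8512641, 13790522/8512641]
step 2: P' = (I − K·H)·P̄ = [85039555/17025282 -42623674/8512641 71328967/17025282; -42623674/8512641 57961811/8512641 -10555876/8512641; 71328967/17025282 -10555876/8512641 171354583/17025282]

step 0: x' = [-38/331, -326/331, -419/331], P' = [3846/331 -4600/331 2182/331; -4600/331 5849/331 -2186/331; 2182/331 -2186/331 2196/331]
step 1: x' = [-81125/35117, 63124/35117, -10612/35117], P' = [756497/105351 -661258/105351 285797/35117; -661258/105351 751637/105351 -154816/35117; 285797/35117 -154816/35117 538669/35117]
step 2: x' = [-2231716/8512641, 19015106/8512641, 13790522/8512641], P' = [85039555/17025282 -42623674/8512641 71328967/17025282; -42623674/8512641 57961811/8512641 -10555876/8512641; 71328967/17025282 -10555876/8512641 171354583/17025282]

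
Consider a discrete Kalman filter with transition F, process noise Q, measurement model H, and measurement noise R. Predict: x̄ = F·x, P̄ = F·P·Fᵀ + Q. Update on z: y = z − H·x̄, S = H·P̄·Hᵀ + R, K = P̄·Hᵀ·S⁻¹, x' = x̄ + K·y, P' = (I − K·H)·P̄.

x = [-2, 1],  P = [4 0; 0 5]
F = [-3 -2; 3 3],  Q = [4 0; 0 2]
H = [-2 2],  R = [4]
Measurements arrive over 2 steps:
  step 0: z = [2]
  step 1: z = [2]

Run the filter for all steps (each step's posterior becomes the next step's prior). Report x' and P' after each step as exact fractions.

step 0: x̄ = F·x = [4, -3]
step 0: P̄ = F·P·Fᵀ + Q = [60 -66; -66 83]
step 0: y = z − H·x̄ = [16]
step 0: S = H·P̄·Hᵀ + R = [1104]
step 0: K = P̄·Hᵀ·S⁻¹ = [-21/92; 149/552]
step 0: x' = x̄ + K·y = [8/23, 91/69]
step 0: P' = (I − K·H)·P̄ = [57/23 93/46; 93/46 707/276]
step 1: x̄ = F·x = [-254/69, 5]
step 1: P̄ = F·P·Fᵀ + Q = [4196/69 -68; -68 335/4]
step 1: y = z − H·x̄ = [-1060/69]
step 1: S = H·P̄·Hᵀ + R = [77711/69]
step 1: K = P̄·Hᵀ·S⁻¹ = [-17776/77711; 41883/155422]
step 1: x' = x̄ + K·y = [-12986/77711, 66845/77711]
step 1: P' = (I − K·H)·P̄ = [146220/77711 110668/77711; 110668/77711 152551/77711]

step 0: x' = [8/23, 91/69], P' = [57/23 93/46; 93/46 707/276]
step 1: x' = [-12986/77711, 66845/77711], P' = [146220/77711 110668/77711; 110668/77711 152551/77711]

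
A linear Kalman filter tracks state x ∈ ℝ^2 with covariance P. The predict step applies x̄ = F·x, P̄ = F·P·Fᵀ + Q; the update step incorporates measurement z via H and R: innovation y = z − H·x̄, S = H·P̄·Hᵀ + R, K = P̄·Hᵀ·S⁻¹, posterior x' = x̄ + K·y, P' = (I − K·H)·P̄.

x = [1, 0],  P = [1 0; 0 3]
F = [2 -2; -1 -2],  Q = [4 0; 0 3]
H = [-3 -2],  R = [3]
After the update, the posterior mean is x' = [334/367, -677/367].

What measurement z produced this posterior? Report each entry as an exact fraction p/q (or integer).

z = [1]

x̄ = F·x = [2, -1]
P̄ = F·P·Fᵀ + Q = [20 10; 10 16]
S = H·P̄·Hᵀ + R = [367]
K = P̄·Hᵀ·S⁻¹ = [-80/367; -62/367]
x' − x̄ = [-400/367, -310/367] = K·y
y = (KᵀK)⁻¹·Kᵀ·(x' − x̄) = [5]
z = y + H·x̄ = [5] + [-4] = [1]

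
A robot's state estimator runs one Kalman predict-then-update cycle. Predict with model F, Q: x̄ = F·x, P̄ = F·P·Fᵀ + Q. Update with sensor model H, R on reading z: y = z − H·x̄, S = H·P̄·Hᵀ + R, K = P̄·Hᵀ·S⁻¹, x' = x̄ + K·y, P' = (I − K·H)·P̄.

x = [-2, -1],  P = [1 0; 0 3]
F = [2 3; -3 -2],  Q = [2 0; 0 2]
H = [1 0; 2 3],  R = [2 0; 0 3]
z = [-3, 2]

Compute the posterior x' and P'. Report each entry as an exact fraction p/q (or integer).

x' = [-983/309, 904/309]
P' = [194/103 -130/103; -130/103 239/206]

x̄ = F·x = [-7, 8]
P̄ = F·P·Fᵀ + Q = [33 -24; -24 23]
y = z − H·x̄ = [4, -8]
S = H·P̄·Hᵀ + R = [35 -6; -6 54]
K = P̄·Hᵀ·S⁻¹ = [97/103 -2/309; -65/103 197/618]
x' = x̄ + K·y = [-983/309, 904/309]
P' = (I − K·H)·P̄ = [194/103 -130/103; -130/103 239/206]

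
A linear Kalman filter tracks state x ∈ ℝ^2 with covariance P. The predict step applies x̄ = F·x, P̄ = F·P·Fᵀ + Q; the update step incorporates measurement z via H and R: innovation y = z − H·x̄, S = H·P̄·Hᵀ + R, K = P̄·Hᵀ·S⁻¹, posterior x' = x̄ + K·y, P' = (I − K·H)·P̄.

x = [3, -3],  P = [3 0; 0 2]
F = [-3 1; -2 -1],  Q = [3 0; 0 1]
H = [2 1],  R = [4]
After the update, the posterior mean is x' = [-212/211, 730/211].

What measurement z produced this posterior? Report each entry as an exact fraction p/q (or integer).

z = [2]

x̄ = F·x = [-12, -3]
P̄ = F·P·Fᵀ + Q = [32 16; 16 15]
S = H·P̄·Hᵀ + R = [211]
K = P̄·Hᵀ·S⁻¹ = [80/211; 47/211]
x' − x̄ = [2320/211, 1363/211] = K·y
y = (KᵀK)⁻¹·Kᵀ·(x' − x̄) = [29]
z = y + H·x̄ = [29] + [-27] = [2]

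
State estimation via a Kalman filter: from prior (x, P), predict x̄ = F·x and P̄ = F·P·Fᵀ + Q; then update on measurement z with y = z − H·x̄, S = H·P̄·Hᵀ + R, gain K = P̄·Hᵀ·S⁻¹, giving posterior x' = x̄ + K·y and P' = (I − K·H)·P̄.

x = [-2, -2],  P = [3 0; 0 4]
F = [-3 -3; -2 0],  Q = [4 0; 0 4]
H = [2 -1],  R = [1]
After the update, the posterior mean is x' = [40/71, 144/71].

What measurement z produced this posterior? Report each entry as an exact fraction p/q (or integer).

x̄ = F·x = [12, 4]
P̄ = F·P·Fᵀ + Q = [67 18; 18 16]
S = H·P̄·Hᵀ + R = [213]
K = P̄·Hᵀ·S⁻¹ = [116/213; 20/213]
x' − x̄ = [-812/71, -140/71] = K·y
y = (KᵀK)⁻¹·Kᵀ·(x' − x̄) = [-21]
z = y + H·x̄ = [-21] + [20] = [-1]

z = [-1]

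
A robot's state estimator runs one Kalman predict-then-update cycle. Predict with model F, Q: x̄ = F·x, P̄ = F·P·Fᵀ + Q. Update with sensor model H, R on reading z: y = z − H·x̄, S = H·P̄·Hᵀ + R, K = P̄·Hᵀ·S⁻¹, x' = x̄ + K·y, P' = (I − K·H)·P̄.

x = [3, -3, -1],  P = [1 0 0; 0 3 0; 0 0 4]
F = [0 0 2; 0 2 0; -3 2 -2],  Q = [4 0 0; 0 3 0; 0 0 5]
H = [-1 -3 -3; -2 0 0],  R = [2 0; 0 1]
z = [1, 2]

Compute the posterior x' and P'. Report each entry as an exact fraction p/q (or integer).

x' = [-52198/49919, 90096/49919, -92543/49919]
P' = [12316/49919 2268/49919 -6392/49919; 2268/49919 217344/49919 -213726/49919; -6392/49919 -213726/49919 222546/49919]

x̄ = F·x = [-2, -6, -13]
P̄ = F·P·Fᵀ + Q = [20 0 -16; 0 15 12; -16 12 42]
y = z − H·x̄ = [-58, -2]
S = H·P̄·Hᵀ + R = [655 -56; -56 81]
K = P̄·Hᵀ·S⁻¹ = [28/49919 -24632/49919; -6561/49919 -4536/49919; -10034/49919 12784/49919]
x' = x̄ + K·y = [-52198/49919, 90096/49919, -92543/49919]
P' = (I − K·H)·P̄ = [12316/49919 2268/49919 -6392/49919; 2268/49919 217344/49919 -213726/49919; -6392/49919 -213726/49919 222546/49919]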